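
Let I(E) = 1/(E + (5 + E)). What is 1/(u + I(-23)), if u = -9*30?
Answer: -41/11071 ≈ -0.0037034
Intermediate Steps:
I(E) = 1/(5 + 2*E)
u = -270
1/(u + I(-23)) = 1/(-270 + 1/(5 + 2*(-23))) = 1/(-270 + 1/(5 - 46)) = 1/(-270 + 1/(-41)) = 1/(-270 - 1/41) = 1/(-11071/41) = -41/11071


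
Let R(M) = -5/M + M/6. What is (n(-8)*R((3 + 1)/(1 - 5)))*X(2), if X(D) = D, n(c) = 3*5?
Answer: 145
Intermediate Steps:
n(c) = 15
R(M) = -5/M + M/6 (R(M) = -5/M + M*(1/6) = -5/M + M/6)
(n(-8)*R((3 + 1)/(1 - 5)))*X(2) = (15*(-5*(1 - 5)/(3 + 1) + ((3 + 1)/(1 - 5))/6))*2 = (15*(-5/(4/(-4)) + (4/(-4))/6))*2 = (15*(-5/(4*(-1/4)) + (4*(-1/4))/6))*2 = (15*(-5/(-1) + (1/6)*(-1)))*2 = (15*(-5*(-1) - 1/6))*2 = (15*(5 - 1/6))*2 = (15*(29/6))*2 = (145/2)*2 = 145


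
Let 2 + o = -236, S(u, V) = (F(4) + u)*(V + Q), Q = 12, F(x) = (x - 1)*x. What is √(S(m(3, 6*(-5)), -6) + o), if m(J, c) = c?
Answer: I*√346 ≈ 18.601*I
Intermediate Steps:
F(x) = x*(-1 + x) (F(x) = (-1 + x)*x = x*(-1 + x))
S(u, V) = (12 + V)*(12 + u) (S(u, V) = (4*(-1 + 4) + u)*(V + 12) = (4*3 + u)*(12 + V) = (12 + u)*(12 + V) = (12 + V)*(12 + u))
o = -238 (o = -2 - 236 = -238)
√(S(m(3, 6*(-5)), -6) + o) = √((144 + 12*(-6) + 12*(6*(-5)) - 36*(-5)) - 238) = √((144 - 72 + 12*(-30) - 6*(-30)) - 238) = √((144 - 72 - 360 + 180) - 238) = √(-108 - 238) = √(-346) = I*√346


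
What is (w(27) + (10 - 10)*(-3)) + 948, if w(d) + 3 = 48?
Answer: 993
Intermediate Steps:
w(d) = 45 (w(d) = -3 + 48 = 45)
(w(27) + (10 - 10)*(-3)) + 948 = (45 + (10 - 10)*(-3)) + 948 = (45 + 0*(-3)) + 948 = (45 + 0) + 948 = 45 + 948 = 993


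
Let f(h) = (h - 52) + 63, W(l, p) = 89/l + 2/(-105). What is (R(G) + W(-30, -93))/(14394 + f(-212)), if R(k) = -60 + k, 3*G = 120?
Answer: -1609/993510 ≈ -0.0016195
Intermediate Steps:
G = 40 (G = (⅓)*120 = 40)
W(l, p) = -2/105 + 89/l (W(l, p) = 89/l + 2*(-1/105) = 89/l - 2/105 = -2/105 + 89/l)
f(h) = 11 + h (f(h) = (-52 + h) + 63 = 11 + h)
(R(G) + W(-30, -93))/(14394 + f(-212)) = ((-60 + 40) + (-2/105 + 89/(-30)))/(14394 + (11 - 212)) = (-20 + (-2/105 + 89*(-1/30)))/(14394 - 201) = (-20 + (-2/105 - 89/30))/14193 = (-20 - 209/70)*(1/14193) = -1609/70*1/14193 = -1609/993510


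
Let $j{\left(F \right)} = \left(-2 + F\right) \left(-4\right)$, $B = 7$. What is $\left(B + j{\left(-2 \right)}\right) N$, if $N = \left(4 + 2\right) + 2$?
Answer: $184$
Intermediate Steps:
$j{\left(F \right)} = 8 - 4 F$
$N = 8$ ($N = 6 + 2 = 8$)
$\left(B + j{\left(-2 \right)}\right) N = \left(7 + \left(8 - -8\right)\right) 8 = \left(7 + \left(8 + 8\right)\right) 8 = \left(7 + 16\right) 8 = 23 \cdot 8 = 184$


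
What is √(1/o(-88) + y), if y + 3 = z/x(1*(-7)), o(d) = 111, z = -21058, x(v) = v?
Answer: √1814383578/777 ≈ 54.821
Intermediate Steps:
y = 21037/7 (y = -3 - 21058/(1*(-7)) = -3 - 21058/(-7) = -3 - 21058*(-⅐) = -3 + 21058/7 = 21037/7 ≈ 3005.3)
√(1/o(-88) + y) = √(1/111 + 21037/7) = √(2335114/777) = √1814383578/777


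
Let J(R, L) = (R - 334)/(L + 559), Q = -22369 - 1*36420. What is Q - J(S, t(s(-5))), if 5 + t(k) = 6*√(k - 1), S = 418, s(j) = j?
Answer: (-176367*√6 + 16284595*I)/(-277*I + 3*√6) ≈ -58789.0 + 0.0040197*I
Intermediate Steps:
Q = -58789 (Q = -22369 - 36420 = -58789)
t(k) = -5 + 6*√(-1 + k) (t(k) = -5 + 6*√(k - 1) = -5 + 6*√(-1 + k))
J(R, L) = (-334 + R)/(559 + L)
Q - J(S, t(s(-5))) = -58789 - (-334 + 418)/(559 + (-5 + 6*√(-1 - 5))) = -58789 - 84/(559 + (-5 + 6*√(-6))) = -58789 - 84/(559 + (-5 + 6*(I*√6))) = -58789 - 84/(559 + (-5 + 6*I*√6)) = -58789 - 84/(554 + 6*I*√6)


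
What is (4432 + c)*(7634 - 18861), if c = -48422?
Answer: 493875730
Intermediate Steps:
(4432 + c)*(7634 - 18861) = (4432 - 48422)*(7634 - 18861) = -43990*(-11227) = 493875730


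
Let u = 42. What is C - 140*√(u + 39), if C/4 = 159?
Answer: -624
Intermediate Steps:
C = 636 (C = 4*159 = 636)
C - 140*√(u + 39) = 636 - 140*√(42 + 39) = 636 - 140*√81 = 636 - 140*9 = 636 - 1260 = -624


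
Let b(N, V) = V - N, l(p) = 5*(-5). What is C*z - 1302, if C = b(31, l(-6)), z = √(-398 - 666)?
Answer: -1302 - 112*I*√266 ≈ -1302.0 - 1826.7*I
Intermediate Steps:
l(p) = -25
z = 2*I*√266 (z = √(-1064) = 2*I*√266 ≈ 32.619*I)
C = -56 (C = -25 - 1*31 = -25 - 31 = -56)
C*z - 1302 = -112*I*√266 - 1302 = -1302 - 112*I*√266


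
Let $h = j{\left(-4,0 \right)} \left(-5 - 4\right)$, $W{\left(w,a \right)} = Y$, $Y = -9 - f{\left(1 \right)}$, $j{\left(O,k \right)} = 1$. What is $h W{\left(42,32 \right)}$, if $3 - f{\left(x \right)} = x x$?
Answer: $99$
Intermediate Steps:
$f{\left(x \right)} = 3 - x^{2}$ ($f{\left(x \right)} = 3 - x x = 3 - x^{2}$)
$Y = -11$ ($Y = -9 - \left(3 - 1^{2}\right) = -9 - \left(3 - 1\right) = -9 - 2 = -11$)
$W{\left(w,a \right)} = -11$
$h = -9$ ($h = 1 \left(-5 - 4\right) = 1 \left(-9\right) = -9$)
$h W{\left(42,32 \right)} = \left(-9\right) \left(-11\right) = 99$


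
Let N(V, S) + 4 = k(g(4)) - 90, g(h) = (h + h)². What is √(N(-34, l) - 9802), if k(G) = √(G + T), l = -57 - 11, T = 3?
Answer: √(-9896 + √67) ≈ 99.438*I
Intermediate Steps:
g(h) = 4*h² (g(h) = (2*h)² = 4*h²)
l = -68
k(G) = √(3 + G) (k(G) = √(G + 3) = √(3 + G))
N(V, S) = -94 + √67 (N(V, S) = -4 + (√(3 + 4*4²) - 90) = -4 + (√(3 + 4*16) - 90) = -4 + (√(3 + 64) - 90) = -4 + (√67 - 90) = -4 + (-90 + √67) = -94 + √67)
√(N(-34, l) - 9802) = √((-94 + √67) - 9802) = √(-9896 + √67)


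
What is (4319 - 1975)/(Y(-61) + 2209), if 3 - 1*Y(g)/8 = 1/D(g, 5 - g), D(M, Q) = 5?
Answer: 11720/11157 ≈ 1.0505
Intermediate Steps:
Y(g) = 112/5 (Y(g) = 24 - 8/5 = 112/5)
(4319 - 1975)/(Y(-61) + 2209) = (4319 - 1975)/(112/5 + 2209) = 2344/(11157/5) = 2344*(5/11157) = 11720/11157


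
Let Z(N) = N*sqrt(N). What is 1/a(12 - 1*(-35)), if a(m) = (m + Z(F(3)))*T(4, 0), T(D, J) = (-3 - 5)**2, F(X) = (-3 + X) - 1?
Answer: 47/141440 + I/141440 ≈ 0.0003323 + 7.0701e-6*I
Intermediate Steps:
F(X) = -4 + X
T(D, J) = 64 (T(D, J) = (-8)**2 = 64)
Z(N) = N**(3/2)
a(m) = -64*I + 64*m (a(m) = (m + (-4 + 3)**(3/2))*64 = (m + (-1)**(3/2))*64 = (m - I)*64 = -64*I + 64*m)
1/a(12 - 1*(-35)) = 1/(-64*I + 64*(12 - 1*(-35))) = 1/(-64*I + 64*(12 + 35)) = 1/(-64*I + 64*47) = 1/(-64*I + 3008) = 1/(3008 - 64*I) = (3008 + 64*I)/9052160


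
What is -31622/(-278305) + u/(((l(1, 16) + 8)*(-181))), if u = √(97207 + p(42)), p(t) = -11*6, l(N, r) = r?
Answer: 31622/278305 - √97141/4344 ≈ 0.041875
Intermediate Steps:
p(t) = -66
u = √97141 (u = √(97207 - 66) = √97141 ≈ 311.67)
-31622/(-278305) + u/(((l(1, 16) + 8)*(-181))) = -31622/(-278305) + √97141/(((16 + 8)*(-181))) = -31622*(-1/278305) + √97141/((24*(-181))) = 31622/278305 + √97141/(-4344) = 31622/278305 + √97141*(-1/4344) = 31622/278305 - √97141/4344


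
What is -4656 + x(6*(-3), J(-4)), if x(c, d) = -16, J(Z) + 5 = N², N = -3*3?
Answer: -4672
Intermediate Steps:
N = -9
J(Z) = 76 (J(Z) = -5 + (-9)² = -5 + 81 = 76)
-4656 + x(6*(-3), J(-4)) = -4656 - 16 = -4672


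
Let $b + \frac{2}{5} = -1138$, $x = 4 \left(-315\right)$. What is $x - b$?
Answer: $- \frac{608}{5} \approx -121.6$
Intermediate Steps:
$x = -1260$
$b = - \frac{5692}{5}$ ($b = - \frac{2}{5} - 1138 = - \frac{5692}{5} \approx -1138.4$)
$x - b = -1260 - - \frac{5692}{5} = -1260 + \frac{5692}{5} = - \frac{608}{5}$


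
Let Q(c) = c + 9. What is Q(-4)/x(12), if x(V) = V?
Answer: 5/12 ≈ 0.41667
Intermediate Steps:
Q(c) = 9 + c
Q(-4)/x(12) = (9 - 4)/12 = 5*(1/12) = 5/12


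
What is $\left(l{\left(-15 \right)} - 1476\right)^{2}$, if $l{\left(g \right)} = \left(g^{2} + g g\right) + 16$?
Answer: $1020100$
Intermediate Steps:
$l{\left(g \right)} = 16 + 2 g^{2}$ ($l{\left(g \right)} = \left(g^{2} + g^{2}\right) + 16 = 2 g^{2} + 16 = 16 + 2 g^{2}$)
$\left(l{\left(-15 \right)} - 1476\right)^{2} = \left(\left(16 + 2 \left(-15\right)^{2}\right) - 1476\right)^{2} = \left(\left(16 + 2 \cdot 225\right) - 1476\right)^{2} = \left(\left(16 + 450\right) - 1476\right)^{2} = \left(466 - 1476\right)^{2} = \left(-1010\right)^{2} = 1020100$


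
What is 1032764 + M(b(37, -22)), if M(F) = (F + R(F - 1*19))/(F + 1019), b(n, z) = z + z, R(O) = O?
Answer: 1006944793/975 ≈ 1.0328e+6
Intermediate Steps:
b(n, z) = 2*z
M(F) = (-19 + 2*F)/(1019 + F) (M(F) = (F + (F - 1*19))/(F + 1019) = (F + (F - 19))/(1019 + F) = (F + (-19 + F))/(1019 + F) = (-19 + 2*F)/(1019 + F))
1032764 + M(b(37, -22)) = 1032764 + (-19 + 2*(2*(-22)))/(1019 + 2*(-22)) = 1032764 + (-19 + 2*(-44))/(1019 - 44) = 1032764 + (-19 - 88)/975 = 1032764 + (1/975)*(-107) = 1032764 - 107/975 = 1006944793/975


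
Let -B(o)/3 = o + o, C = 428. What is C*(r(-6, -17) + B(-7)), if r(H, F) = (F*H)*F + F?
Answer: -731452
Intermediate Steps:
B(o) = -6*o (B(o) = -3*(o + o) = -6*o)
r(H, F) = F + H*F² (r(H, F) = H*F² + F = F + H*F²)
C*(r(-6, -17) + B(-7)) = 428*(-17*(1 - 17*(-6)) - 6*(-7)) = 428*(-17*(1 + 102) + 42) = 428*(-17*103 + 42) = 428*(-1751 + 42) = 428*(-1709) = -731452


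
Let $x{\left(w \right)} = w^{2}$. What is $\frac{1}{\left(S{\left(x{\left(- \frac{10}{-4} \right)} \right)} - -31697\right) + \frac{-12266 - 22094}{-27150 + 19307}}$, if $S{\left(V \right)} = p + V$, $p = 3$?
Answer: $\frac{31372}{994825915} \approx 3.1535 \cdot 10^{-5}$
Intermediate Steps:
$S{\left(V \right)} = 3 + V$
$\frac{1}{\left(S{\left(x{\left(- \frac{10}{-4} \right)} \right)} - -31697\right) + \frac{-12266 - 22094}{-27150 + 19307}} = \frac{1}{\left(\left(3 + \left(- \frac{10}{-4}\right)^{2}\right) - -31697\right) + \frac{-12266 - 22094}{-27150 + 19307}} = \frac{1}{\left(\left(3 + \left(\left(-10\right) \left(- \frac{1}{4}\right)\right)^{2}\right) + 31697\right) - \frac{34360}{-7843}} = \frac{1}{\left(\left(3 + \left(\frac{5}{2}\right)^{2}\right) + 31697\right) - - \frac{34360}{7843}} = \frac{1}{\left(\left(3 + \frac{25}{4}\right) + 31697\right) + \frac{34360}{7843}} = \frac{1}{\left(\frac{37}{4} + 31697\right) + \frac{34360}{7843}} = \frac{1}{\frac{126825}{4} + \frac{34360}{7843}} = \frac{1}{\frac{994825915}{31372}} = \frac{31372}{994825915}$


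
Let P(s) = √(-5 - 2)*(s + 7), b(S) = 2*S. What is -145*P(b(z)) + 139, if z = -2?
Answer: 139 - 435*I*√7 ≈ 139.0 - 1150.9*I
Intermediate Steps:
P(s) = I*√7*(7 + s) (P(s) = √(-7)*(7 + s) = (I*√7)*(7 + s) = I*√7*(7 + s))
-145*P(b(z)) + 139 = -145*I*√7*(7 + 2*(-2)) + 139 = -145*I*√7*(7 - 4) + 139 = -145*I*√7*3 + 139 = -435*I*√7 + 139 = 139 - 435*I*√7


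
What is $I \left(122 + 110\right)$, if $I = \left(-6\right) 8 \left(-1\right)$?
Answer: $11136$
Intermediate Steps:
$I = 48$ ($I = \left(-48\right) \left(-1\right) = 48$)
$I \left(122 + 110\right) = 48 \left(122 + 110\right) = 48 \cdot 232 = 11136$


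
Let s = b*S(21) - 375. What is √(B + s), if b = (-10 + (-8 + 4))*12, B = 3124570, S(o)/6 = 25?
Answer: √3098995 ≈ 1760.4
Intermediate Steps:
S(o) = 150 (S(o) = 6*25 = 150)
b = -168 (b = (-10 - 4)*12 = -14*12 = -168)
s = -25575 (s = -168*150 - 375 = -25200 - 375 = -25575)
√(B + s) = √(3124570 - 25575) = √3098995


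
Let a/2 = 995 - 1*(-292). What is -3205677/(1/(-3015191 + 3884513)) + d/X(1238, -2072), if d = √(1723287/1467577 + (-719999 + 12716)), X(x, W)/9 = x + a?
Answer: -2786765540994 + I*√380832760681862577/25174815858 ≈ -2.7868e+12 + 0.024513*I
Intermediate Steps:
a = 2574 (a = 2*(995 - 1*(-292)) = 2*(995 + 292) = 2*1287 = 2574)
X(x, W) = 23166 + 9*x (X(x, W) = 9*(x + 2574) = 9*(2574 + x) = 23166 + 9*x)
d = 2*I*√380832760681862577/1467577 (d = √(1723287*(1/1467577) - 707283) = √(1723287/1467577 - 707283) = √(-1037990540004/1467577) = 2*I*√380832760681862577/1467577 ≈ 841.0*I)
-3205677/(1/(-3015191 + 3884513)) + d/X(1238, -2072) = -3205677/(1/(-3015191 + 3884513)) + (2*I*√380832760681862577/1467577)/(23166 + 9*1238) = -3205677/(1/869322) + (2*I*√380832760681862577/1467577)/(23166 + 11142) = -3205677/1/869322 + (2*I*√380832760681862577/1467577)/34308 = -3205677*869322 + (2*I*√380832760681862577/1467577)*(1/34308) = -2786765540994 + I*√380832760681862577/25174815858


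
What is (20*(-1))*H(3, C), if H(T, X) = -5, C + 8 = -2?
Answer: 100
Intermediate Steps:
C = -10 (C = -8 - 2 = -10)
(20*(-1))*H(3, C) = (20*(-1))*(-5) = -20*(-5) = 100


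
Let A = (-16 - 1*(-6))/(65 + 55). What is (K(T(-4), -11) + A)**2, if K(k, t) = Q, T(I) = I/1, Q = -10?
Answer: 14641/144 ≈ 101.67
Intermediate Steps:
T(I) = I (T(I) = I*1 = I)
K(k, t) = -10
A = -1/12 (A = (-16 + 6)/120 = -10*1/120 = -1/12 ≈ -0.083333)
(K(T(-4), -11) + A)**2 = (-10 - 1/12)**2 = (-121/12)**2 = 14641/144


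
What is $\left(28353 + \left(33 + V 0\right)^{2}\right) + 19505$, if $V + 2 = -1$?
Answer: $48947$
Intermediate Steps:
$V = -3$ ($V = -2 - 1 = -3$)
$\left(28353 + \left(33 + V 0\right)^{2}\right) + 19505 = \left(28353 + \left(33 - 0\right)^{2}\right) + 19505 = \left(28353 + \left(33 + 0\right)^{2}\right) + 19505 = \left(28353 + 33^{2}\right) + 19505 = \left(28353 + 1089\right) + 19505 = 29442 + 19505 = 48947$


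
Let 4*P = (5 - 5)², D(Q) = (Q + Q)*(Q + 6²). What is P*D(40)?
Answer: 0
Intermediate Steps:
D(Q) = 2*Q*(36 + Q) (D(Q) = (2*Q)*(Q + 36) = (2*Q)*(36 + Q) = 2*Q*(36 + Q))
P = 0 (P = (5 - 5)²/4 = (¼)*0² = (¼)*0 = 0)
P*D(40) = 0*(2*40*(36 + 40)) = 0*(2*40*76) = 0*6080 = 0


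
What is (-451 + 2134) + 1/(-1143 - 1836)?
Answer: 5013656/2979 ≈ 1683.0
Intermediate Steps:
(-451 + 2134) + 1/(-1143 - 1836) = 1683 + 1/(-2979) = 1683 - 1/2979 = 5013656/2979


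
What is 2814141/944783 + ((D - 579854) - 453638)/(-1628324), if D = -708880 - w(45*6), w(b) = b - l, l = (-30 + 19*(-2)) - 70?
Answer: 1557220561606/384603208423 ≈ 4.0489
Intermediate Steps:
l = -138 (l = (-30 - 38) - 70 = -68 - 70 = -138)
w(b) = 138 + b (w(b) = b - 1*(-138) = b + 138 = 138 + b)
D = -709288 (D = -708880 - (138 + 45*6) = -708880 - (138 + 270) = -708880 - 1*408 = -708880 - 408 = -709288)
2814141/944783 + ((D - 579854) - 453638)/(-1628324) = 2814141/944783 + ((-709288 - 579854) - 453638)/(-1628324) = 2814141*(1/944783) + (-1289142 - 453638)*(-1/1628324) = 2814141/944783 - 1742780*(-1/1628324) = 2814141/944783 + 435695/407081 = 1557220561606/384603208423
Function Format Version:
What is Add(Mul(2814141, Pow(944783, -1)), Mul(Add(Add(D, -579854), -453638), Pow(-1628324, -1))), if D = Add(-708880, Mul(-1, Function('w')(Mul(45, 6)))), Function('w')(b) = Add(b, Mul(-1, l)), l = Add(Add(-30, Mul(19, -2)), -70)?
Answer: Rational(1557220561606, 384603208423) ≈ 4.0489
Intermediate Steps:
l = -138 (l = Add(Add(-30, -38), -70) = Add(-68, -70) = -138)
Function('w')(b) = Add(138, b) (Function('w')(b) = Add(b, Mul(-1, -138)) = Add(b, 138) = Add(138, b))
D = -709288 (D = Add(-708880, Mul(-1, Add(138, Mul(45, 6)))) = Add(-708880, Mul(-1, Add(138, 270))) = Add(-708880, Mul(-1, 408)) = Add(-708880, -408) = -709288)
Add(Mul(2814141, Pow(944783, -1)), Mul(Add(Add(D, -579854), -453638), Pow(-1628324, -1))) = Add(Mul(2814141, Pow(944783, -1)), Mul(Add(Add(-709288, -579854), -453638), Pow(-1628324, -1))) = Add(Mul(2814141, Rational(1, 944783)), Mul(Add(-1289142, -453638), Rational(-1, 1628324))) = Add(Rational(2814141, 944783), Mul(-1742780, Rational(-1, 1628324))) = Add(Rational(2814141, 944783), Rational(435695, 407081)) = Rational(1557220561606, 384603208423)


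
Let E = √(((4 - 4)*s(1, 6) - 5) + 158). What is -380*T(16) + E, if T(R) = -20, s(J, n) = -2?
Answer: 7600 + 3*√17 ≈ 7612.4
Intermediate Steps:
E = 3*√17 (E = √(((4 - 4)*(-2) - 5) + 158) = √((0*(-2) - 5) + 158) = √((0 - 5) + 158) = √(-5 + 158) = √153 = 3*√17 ≈ 12.369)
-380*T(16) + E = -380*(-20) + 3*√17 = 7600 + 3*√17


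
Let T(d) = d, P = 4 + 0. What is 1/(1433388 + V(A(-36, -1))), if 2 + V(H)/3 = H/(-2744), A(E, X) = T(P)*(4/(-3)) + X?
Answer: 2744/3933200227 ≈ 6.9765e-7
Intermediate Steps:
P = 4
A(E, X) = -16/3 + X (A(E, X) = 4*(4/(-3)) + X = 4*(4*(-1/3)) + X = 4*(-4/3) + X = -16/3 + X)
V(H) = -6 - 3*H/2744 (V(H) = -6 + 3*(H/(-2744)) = -6 + 3*(H*(-1/2744)) = -6 + 3*(-H/2744) = -6 - 3*H/2744)
1/(1433388 + V(A(-36, -1))) = 1/(1433388 + (-6 - 3*(-16/3 - 1)/2744)) = 1/(1433388 + (-6 - 3/2744*(-19/3))) = 1/(1433388 + (-6 + 19/2744)) = 1/(1433388 - 16445/2744) = 1/(3933200227/2744) = 2744/3933200227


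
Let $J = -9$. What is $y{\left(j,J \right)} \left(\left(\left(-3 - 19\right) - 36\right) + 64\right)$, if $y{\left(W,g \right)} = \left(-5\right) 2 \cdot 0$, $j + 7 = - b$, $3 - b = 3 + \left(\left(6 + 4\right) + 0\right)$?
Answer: $0$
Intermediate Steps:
$b = -10$ ($b = 3 - \left(3 + \left(\left(6 + 4\right) + 0\right)\right) = 3 - \left(3 + \left(10 + 0\right)\right) = 3 - \left(3 + 10\right) = 3 - 13 = -10$)
$j = 3$ ($j = -7 - -10 = -7 + 10 = 3$)
$y{\left(W,g \right)} = 0$ ($y{\left(W,g \right)} = \left(-10\right) 0 = 0$)
$y{\left(j,J \right)} \left(\left(\left(-3 - 19\right) - 36\right) + 64\right) = 0 \left(\left(\left(-3 - 19\right) - 36\right) + 64\right) = 0 \left(\left(-22 - 36\right) + 64\right) = 0 \left(-58 + 64\right) = 0 \cdot 6 = 0$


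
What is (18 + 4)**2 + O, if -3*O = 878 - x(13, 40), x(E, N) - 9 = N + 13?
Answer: 212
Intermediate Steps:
x(E, N) = 22 + N (x(E, N) = 9 + (N + 13) = 9 + (13 + N) = 22 + N)
O = -272 (O = -(878 - (22 + 40))/3 = -(878 - 1*62)/3 = -(878 - 62)/3 = -1/3*816 = -272)
(18 + 4)**2 + O = (18 + 4)**2 - 272 = 22**2 - 272 = 484 - 272 = 212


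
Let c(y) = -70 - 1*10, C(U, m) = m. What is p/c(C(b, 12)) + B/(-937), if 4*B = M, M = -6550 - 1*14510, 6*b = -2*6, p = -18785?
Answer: 3604549/14992 ≈ 240.43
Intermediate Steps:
b = -2 (b = (-2*6)/6 = (⅙)*(-12) = -2)
M = -21060 (M = -6550 - 14510 = -21060)
B = -5265 (B = (¼)*(-21060) = -5265)
c(y) = -80 (c(y) = -70 - 10 = -80)
p/c(C(b, 12)) + B/(-937) = -18785/(-80) - 5265/(-937) = -18785*(-1/80) - 5265*(-1/937) = 3757/16 + 5265/937 = 3604549/14992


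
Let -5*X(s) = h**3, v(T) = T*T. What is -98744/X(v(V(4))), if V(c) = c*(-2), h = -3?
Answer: -493720/27 ≈ -18286.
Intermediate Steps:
V(c) = -2*c
v(T) = T**2
X(s) = 27/5 (X(s) = -1/5*(-3)**3 = -1/5*(-27) = 27/5)
-98744/X(v(V(4))) = -98744/27/5 = -98744*5/27 = -493720/27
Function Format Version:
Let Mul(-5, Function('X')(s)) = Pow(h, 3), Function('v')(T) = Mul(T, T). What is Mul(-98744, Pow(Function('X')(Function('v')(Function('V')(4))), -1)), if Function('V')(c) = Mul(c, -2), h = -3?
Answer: Rational(-493720, 27) ≈ -18286.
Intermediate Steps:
Function('V')(c) = Mul(-2, c)
Function('v')(T) = Pow(T, 2)
Function('X')(s) = Rational(27, 5) (Function('X')(s) = Mul(Rational(-1, 5), Pow(-3, 3)) = Mul(Rational(-1, 5), -27) = Rational(27, 5))
Mul(-98744, Pow(Function('X')(Function('v')(Function('V')(4))), -1)) = Mul(-98744, Pow(Rational(27, 5), -1)) = Mul(-98744, Rational(5, 27)) = Rational(-493720, 27)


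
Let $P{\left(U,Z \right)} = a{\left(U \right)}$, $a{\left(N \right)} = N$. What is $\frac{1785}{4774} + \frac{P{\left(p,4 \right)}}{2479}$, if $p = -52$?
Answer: $\frac{596681}{1690678} \approx 0.35292$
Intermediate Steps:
$P{\left(U,Z \right)} = U$
$\frac{1785}{4774} + \frac{P{\left(p,4 \right)}}{2479} = \frac{1785}{4774} - \frac{52}{2479} = 1785 \cdot \frac{1}{4774} - \frac{52}{2479} = \frac{255}{682} - \frac{52}{2479} = \frac{596681}{1690678}$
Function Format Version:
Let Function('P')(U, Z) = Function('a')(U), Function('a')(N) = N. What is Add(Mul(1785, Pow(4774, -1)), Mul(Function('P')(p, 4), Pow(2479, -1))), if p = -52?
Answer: Rational(596681, 1690678) ≈ 0.35292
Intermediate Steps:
Function('P')(U, Z) = U
Add(Mul(1785, Pow(4774, -1)), Mul(Function('P')(p, 4), Pow(2479, -1))) = Add(Mul(1785, Pow(4774, -1)), Mul(-52, Pow(2479, -1))) = Add(Mul(1785, Rational(1, 4774)), Mul(-52, Rational(1, 2479))) = Add(Rational(255, 682), Rational(-52, 2479)) = Rational(596681, 1690678)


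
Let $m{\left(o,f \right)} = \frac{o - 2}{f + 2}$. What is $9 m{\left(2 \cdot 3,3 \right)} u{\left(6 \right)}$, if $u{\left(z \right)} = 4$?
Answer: $\frac{144}{5} \approx 28.8$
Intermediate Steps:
$m{\left(o,f \right)} = \frac{-2 + o}{2 + f}$
$9 m{\left(2 \cdot 3,3 \right)} u{\left(6 \right)} = 9 \frac{-2 + 2 \cdot 3}{2 + 3} \cdot 4 = 9 \frac{-2 + 6}{5} \cdot 4 = 9 \cdot \frac{1}{5} \cdot 4 \cdot 4 = 9 \cdot \frac{4}{5} \cdot 4 = \frac{36}{5} \cdot 4 = \frac{144}{5}$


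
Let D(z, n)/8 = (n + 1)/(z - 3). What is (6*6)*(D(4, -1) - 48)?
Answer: -1728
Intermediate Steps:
D(z, n) = 8*(1 + n)/(-3 + z) (D(z, n) = 8*((n + 1)/(z - 3)) = 8*((1 + n)/(-3 + z)) = 8*(1 + n)/(-3 + z))
(6*6)*(D(4, -1) - 48) = (6*6)*(8*(1 - 1)/(-3 + 4) - 48) = 36*(8*0/1 - 48) = 36*(8*1*0 - 48) = 36*(0 - 48) = 36*(-48) = -1728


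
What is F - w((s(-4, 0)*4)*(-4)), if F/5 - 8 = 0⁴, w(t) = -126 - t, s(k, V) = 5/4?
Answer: 146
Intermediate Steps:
s(k, V) = 5/4 (s(k, V) = 5*(¼) = 5/4)
F = 40 (F = 40 + 5*0⁴ = 40 + 5*0 = 40 + 0 = 40)
F - w((s(-4, 0)*4)*(-4)) = 40 - (-126 - (5/4)*4*(-4)) = 40 - (-126 - 5*(-4)) = 40 - (-126 - 1*(-20)) = 40 - (-126 + 20) = 40 - 1*(-106) = 40 + 106 = 146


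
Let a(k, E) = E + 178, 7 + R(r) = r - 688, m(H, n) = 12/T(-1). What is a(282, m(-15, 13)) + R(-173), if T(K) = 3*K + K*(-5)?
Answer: -684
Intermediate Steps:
T(K) = -2*K (T(K) = 3*K - 5*K = -2*K)
m(H, n) = 6 (m(H, n) = 12/((-2*(-1))) = 12/2 = 12*(1/2) = 6)
R(r) = -695 + r (R(r) = -7 + (r - 688) = -7 + (-688 + r) = -695 + r)
a(k, E) = 178 + E
a(282, m(-15, 13)) + R(-173) = (178 + 6) + (-695 - 173) = 184 - 868 = -684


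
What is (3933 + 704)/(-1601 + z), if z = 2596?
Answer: 4637/995 ≈ 4.6603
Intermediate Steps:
(3933 + 704)/(-1601 + z) = (3933 + 704)/(-1601 + 2596) = 4637/995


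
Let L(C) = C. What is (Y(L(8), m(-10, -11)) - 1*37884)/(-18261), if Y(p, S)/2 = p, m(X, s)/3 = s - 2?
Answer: 37868/18261 ≈ 2.0737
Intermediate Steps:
m(X, s) = -6 + 3*s (m(X, s) = 3*(s - 2) = 3*(-2 + s) = -6 + 3*s)
Y(p, S) = 2*p
(Y(L(8), m(-10, -11)) - 1*37884)/(-18261) = (2*8 - 1*37884)/(-18261) = (16 - 37884)*(-1/18261) = -37868*(-1/18261) = 37868/18261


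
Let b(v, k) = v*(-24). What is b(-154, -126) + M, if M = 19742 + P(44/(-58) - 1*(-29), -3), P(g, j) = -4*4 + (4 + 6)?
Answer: 23432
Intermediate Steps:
P(g, j) = -6 (P(g, j) = -16 + 10 = -6)
M = 19736 (M = 19742 - 6 = 19736)
b(v, k) = -24*v
b(-154, -126) + M = -24*(-154) + 19736 = 3696 + 19736 = 23432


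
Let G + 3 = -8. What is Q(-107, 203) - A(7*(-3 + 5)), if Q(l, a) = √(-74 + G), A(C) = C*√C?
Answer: -14*√14 + I*√85 ≈ -52.383 + 9.2195*I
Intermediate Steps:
G = -11 (G = -3 - 8 = -11)
A(C) = C^(3/2)
Q(l, a) = I*√85 (Q(l, a) = √(-74 - 11) = √(-85) = I*√85)
Q(-107, 203) - A(7*(-3 + 5)) = I*√85 - (7*(-3 + 5))^(3/2) = I*√85 - (7*2)^(3/2) = I*√85 - 14^(3/2) = I*√85 - 14*√14 = -14*√14 + I*√85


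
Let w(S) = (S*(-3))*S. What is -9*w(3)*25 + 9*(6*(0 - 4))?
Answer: 5859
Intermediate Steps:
w(S) = -3*S² (w(S) = (-3*S)*S = -3*S²)
-9*w(3)*25 + 9*(6*(0 - 4)) = -(-27)*3²*25 + 9*(6*(0 - 4)) = -(-27)*9*25 + 9*(6*(-4)) = -9*(-27)*25 + 9*(-24) = 243*25 - 216 = 6075 - 216 = 5859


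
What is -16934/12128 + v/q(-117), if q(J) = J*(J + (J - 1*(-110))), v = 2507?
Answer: -26909197/21994128 ≈ -1.2235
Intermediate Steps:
q(J) = J*(110 + 2*J) (q(J) = J*(J + (J + 110)) = J*(J + (110 + J)) = J*(110 + 2*J))
-16934/12128 + v/q(-117) = -16934/12128 + 2507/((2*(-117)*(55 - 117))) = -16934*1/12128 + 2507/((2*(-117)*(-62))) = -8467/6064 + 2507/14508 = -26909197/21994128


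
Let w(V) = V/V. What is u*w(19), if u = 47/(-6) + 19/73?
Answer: -3317/438 ≈ -7.5731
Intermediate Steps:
u = -3317/438 (u = 47*(-⅙) + 19*(1/73) = -47/6 + 19/73 = -3317/438 ≈ -7.5731)
w(V) = 1
u*w(19) = -3317/438*1 = -3317/438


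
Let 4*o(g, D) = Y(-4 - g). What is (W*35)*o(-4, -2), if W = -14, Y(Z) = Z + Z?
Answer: 0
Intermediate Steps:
Y(Z) = 2*Z
o(g, D) = -2 - g/2 (o(g, D) = (2*(-4 - g))/4 = (-8 - 2*g)/4 = -2 - g/2)
(W*35)*o(-4, -2) = (-14*35)*(-2 - ½*(-4)) = -490*(-2 + 2) = -490*0 = 0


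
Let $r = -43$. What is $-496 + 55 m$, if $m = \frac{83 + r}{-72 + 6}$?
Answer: $- \frac{1588}{3} \approx -529.33$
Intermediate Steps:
$m = - \frac{20}{33}$ ($m = \frac{83 - 43}{-72 + 6} = \frac{40}{-66} = 40 \left(- \frac{1}{66}\right) = - \frac{20}{33} \approx -0.60606$)
$-496 + 55 m = -496 + 55 \left(- \frac{20}{33}\right) = -496 - \frac{100}{3} = - \frac{1588}{3}$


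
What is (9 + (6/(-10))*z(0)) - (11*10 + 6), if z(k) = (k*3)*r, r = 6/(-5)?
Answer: -107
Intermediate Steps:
r = -6/5 (r = 6*(-⅕) = -6/5 ≈ -1.2000)
z(k) = -18*k/5 (z(k) = (k*3)*(-6/5) = (3*k)*(-6/5) = -18*k/5)
(9 + (6/(-10))*z(0)) - (11*10 + 6) = (9 + (6/(-10))*(-18/5*0)) - (11*10 + 6) = (9 + (6*(-⅒))*0) - (110 + 6) = (9 - ⅗*0) - 1*116 = (9 + 0) - 116 = 9 - 116 = -107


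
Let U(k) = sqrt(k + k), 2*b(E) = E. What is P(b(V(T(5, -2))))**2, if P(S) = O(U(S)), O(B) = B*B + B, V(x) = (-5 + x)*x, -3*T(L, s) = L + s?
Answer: 42 + 12*sqrt(6) ≈ 71.394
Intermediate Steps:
T(L, s) = -L/3 - s/3 (T(L, s) = -(L + s)/3 = -L/3 - s/3)
V(x) = x*(-5 + x)
b(E) = E/2
U(k) = sqrt(2)*sqrt(k) (U(k) = sqrt(2*k) = sqrt(2)*sqrt(k))
O(B) = B + B**2 (O(B) = B**2 + B = B + B**2)
P(S) = sqrt(2)*sqrt(S)*(1 + sqrt(2)*sqrt(S)) (P(S) = (sqrt(2)*sqrt(S))*(1 + sqrt(2)*sqrt(S)) = sqrt(2)*sqrt(S)*(1 + sqrt(2)*sqrt(S)))
P(b(V(T(5, -2))))**2 = (2*(((-1/3*5 - 1/3*(-2))*(-5 + (-1/3*5 - 1/3*(-2))))/2) + sqrt(2)*sqrt(((-1/3*5 - 1/3*(-2))*(-5 + (-1/3*5 - 1/3*(-2))))/2))**2 = (2*(((-5/3 + 2/3)*(-5 + (-5/3 + 2/3)))/2) + sqrt(2)*sqrt(((-5/3 + 2/3)*(-5 + (-5/3 + 2/3)))/2))**2 = (2*((-(-5 - 1))/2) + sqrt(2)*sqrt((-(-5 - 1))/2))**2 = (2*((-1*(-6))/2) + sqrt(2)*sqrt((-1*(-6))/2))**2 = (2*((1/2)*6) + sqrt(2)*sqrt((1/2)*6))**2 = (2*3 + sqrt(2)*sqrt(3))**2 = (6 + sqrt(6))**2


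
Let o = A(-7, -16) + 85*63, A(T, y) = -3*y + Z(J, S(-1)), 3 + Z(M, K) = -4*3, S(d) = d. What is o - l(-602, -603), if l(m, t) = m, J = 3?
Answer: 5990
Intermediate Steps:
Z(M, K) = -15 (Z(M, K) = -3 - 4*3 = -3 - 12 = -15)
A(T, y) = -15 - 3*y (A(T, y) = -3*y - 15 = -15 - 3*y)
o = 5388 (o = (-15 - 3*(-16)) + 85*63 = (-15 + 48) + 5355 = 33 + 5355 = 5388)
o - l(-602, -603) = 5388 - 1*(-602) = 5388 + 602 = 5990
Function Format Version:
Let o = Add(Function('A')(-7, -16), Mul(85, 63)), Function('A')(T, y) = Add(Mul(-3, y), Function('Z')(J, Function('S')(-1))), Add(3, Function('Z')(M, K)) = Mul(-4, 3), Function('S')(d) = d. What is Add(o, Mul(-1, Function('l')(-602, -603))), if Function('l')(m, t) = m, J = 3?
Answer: 5990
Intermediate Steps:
Function('Z')(M, K) = -15 (Function('Z')(M, K) = Add(-3, Mul(-4, 3)) = Add(-3, -12) = -15)
Function('A')(T, y) = Add(-15, Mul(-3, y)) (Function('A')(T, y) = Add(Mul(-3, y), -15) = Add(-15, Mul(-3, y)))
o = 5388 (o = Add(Add(-15, Mul(-3, -16)), Mul(85, 63)) = Add(Add(-15, 48), 5355) = Add(33, 5355) = 5388)
Add(o, Mul(-1, Function('l')(-602, -603))) = Add(5388, Mul(-1, -602)) = Add(5388, 602) = 5990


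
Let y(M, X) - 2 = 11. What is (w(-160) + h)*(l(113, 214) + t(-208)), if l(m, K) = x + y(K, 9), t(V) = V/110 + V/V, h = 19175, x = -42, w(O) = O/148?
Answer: -233262228/407 ≈ -5.7313e+5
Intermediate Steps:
w(O) = O/148 (w(O) = O*(1/148) = O/148)
y(M, X) = 13 (y(M, X) = 2 + 11 = 13)
t(V) = 1 + V/110 (t(V) = V*(1/110) + 1 = V/110 + 1 = 1 + V/110)
l(m, K) = -29 (l(m, K) = -42 + 13 = -29)
(w(-160) + h)*(l(113, 214) + t(-208)) = ((1/148)*(-160) + 19175)*(-29 + (1 + (1/110)*(-208))) = (-40/37 + 19175)*(-29 + (1 - 104/55)) = 709435*(-29 - 49/55)/37 = (709435/37)*(-1644/55) = -233262228/407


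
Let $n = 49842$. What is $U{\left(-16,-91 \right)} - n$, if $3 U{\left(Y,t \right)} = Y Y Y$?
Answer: $- \frac{153622}{3} \approx -51207.0$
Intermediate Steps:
$U{\left(Y,t \right)} = \frac{Y^{3}}{3}$ ($U{\left(Y,t \right)} = \frac{Y Y Y}{3} = \frac{Y^{2} Y}{3} = \frac{Y^{3}}{3}$)
$U{\left(-16,-91 \right)} - n = \frac{\left(-16\right)^{3}}{3} - 49842 = \frac{1}{3} \left(-4096\right) - 49842 = - \frac{4096}{3} - 49842 = - \frac{153622}{3}$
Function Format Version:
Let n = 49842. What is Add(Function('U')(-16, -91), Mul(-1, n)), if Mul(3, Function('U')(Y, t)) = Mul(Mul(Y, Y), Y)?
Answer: Rational(-153622, 3) ≈ -51207.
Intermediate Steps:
Function('U')(Y, t) = Mul(Rational(1, 3), Pow(Y, 3)) (Function('U')(Y, t) = Mul(Rational(1, 3), Mul(Mul(Y, Y), Y)) = Mul(Rational(1, 3), Mul(Pow(Y, 2), Y)) = Mul(Rational(1, 3), Pow(Y, 3)))
Add(Function('U')(-16, -91), Mul(-1, n)) = Add(Mul(Rational(1, 3), Pow(-16, 3)), Mul(-1, 49842)) = Add(Mul(Rational(1, 3), -4096), -49842) = Add(Rational(-4096, 3), -49842) = Rational(-153622, 3)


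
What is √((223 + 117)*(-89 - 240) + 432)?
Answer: 2*I*√27857 ≈ 333.81*I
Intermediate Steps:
√((223 + 117)*(-89 - 240) + 432) = √(340*(-329) + 432) = √(-111860 + 432) = √(-111428) = 2*I*√27857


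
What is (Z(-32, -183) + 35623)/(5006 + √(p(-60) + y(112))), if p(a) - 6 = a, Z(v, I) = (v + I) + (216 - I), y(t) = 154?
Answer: 35807/5016 ≈ 7.1386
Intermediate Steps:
Z(v, I) = 216 + v (Z(v, I) = (I + v) + (216 - I) = 216 + v)
p(a) = 6 + a
(Z(-32, -183) + 35623)/(5006 + √(p(-60) + y(112))) = ((216 - 32) + 35623)/(5006 + √((6 - 60) + 154)) = (184 + 35623)/(5006 + √(-54 + 154)) = 35807/(5006 + √100) = 35807/(5006 + 10) = 35807/5016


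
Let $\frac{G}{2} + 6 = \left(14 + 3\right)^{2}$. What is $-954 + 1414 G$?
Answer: $799370$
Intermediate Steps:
$G = 566$ ($G = -12 + 2 \left(14 + 3\right)^{2} = -12 + 2 \cdot 17^{2} = -12 + 2 \cdot 289 = -12 + 578 = 566$)
$-954 + 1414 G = -954 + 1414 \cdot 566 = -954 + 800324 = 799370$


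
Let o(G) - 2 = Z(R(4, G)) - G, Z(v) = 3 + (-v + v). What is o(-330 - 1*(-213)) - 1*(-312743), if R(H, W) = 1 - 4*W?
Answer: 312865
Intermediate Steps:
Z(v) = 3 (Z(v) = 3 + 0 = 3)
o(G) = 5 - G (o(G) = 2 + (3 - G) = 5 - G)
o(-330 - 1*(-213)) - 1*(-312743) = (5 - (-330 - 1*(-213))) - 1*(-312743) = (5 - (-330 + 213)) + 312743 = (5 - 1*(-117)) + 312743 = (5 + 117) + 312743 = 122 + 312743 = 312865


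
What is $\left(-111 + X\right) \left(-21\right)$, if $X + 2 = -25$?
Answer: $2898$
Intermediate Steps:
$X = -27$ ($X = -2 - 25 = -27$)
$\left(-111 + X\right) \left(-21\right) = \left(-111 - 27\right) \left(-21\right) = \left(-138\right) \left(-21\right) = 2898$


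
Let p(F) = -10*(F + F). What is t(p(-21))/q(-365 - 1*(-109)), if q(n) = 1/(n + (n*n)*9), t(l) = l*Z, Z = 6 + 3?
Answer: 2228567040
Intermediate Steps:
Z = 9
p(F) = -20*F
t(l) = 9*l (t(l) = l*9 = 9*l)
q(n) = 1/(n + 9*n²) (q(n) = 1/(n + n²*9) = 1/(n + 9*n²))
t(p(-21))/q(-365 - 1*(-109)) = (9*(-20*(-21)))/((1/((-365 - 1*(-109))*(1 + 9*(-365 - 1*(-109)))))) = (9*420)/((1/((-365 + 109)*(1 + 9*(-365 + 109))))) = 3780/((1/((-256)*(1 + 9*(-256))))) = 3780/((-1/(256*(1 - 2304)))) = 3780/((-1/256/(-2303))) = 3780/((-1/256*(-1/2303))) = 3780/(1/589568) = 3780*589568 = 2228567040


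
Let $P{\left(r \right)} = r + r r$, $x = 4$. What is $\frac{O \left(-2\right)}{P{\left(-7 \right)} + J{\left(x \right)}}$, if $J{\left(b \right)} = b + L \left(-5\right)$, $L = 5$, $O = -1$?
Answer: $\frac{2}{21} \approx 0.095238$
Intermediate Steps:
$P{\left(r \right)} = r + r^{2}$
$J{\left(b \right)} = -25 + b$ ($J{\left(b \right)} = b + 5 \left(-5\right) = b - 25 = -25 + b$)
$\frac{O \left(-2\right)}{P{\left(-7 \right)} + J{\left(x \right)}} = \frac{\left(-1\right) \left(-2\right)}{- 7 \left(1 - 7\right) + \left(-25 + 4\right)} = \frac{2}{\left(-7\right) \left(-6\right) - 21} = \frac{2}{42 - 21} = \frac{2}{21}$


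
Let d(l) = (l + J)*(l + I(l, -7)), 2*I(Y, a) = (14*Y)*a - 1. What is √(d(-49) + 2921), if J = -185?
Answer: 7*I*√11170 ≈ 739.82*I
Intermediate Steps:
I(Y, a) = -½ + 7*Y*a (I(Y, a) = ((14*Y)*a - 1)/2 = (14*Y*a - 1)/2 = (-1 + 14*Y*a)/2 = -½ + 7*Y*a)
d(l) = (-185 + l)*(-½ - 48*l) (d(l) = (l - 185)*(l + (-½ + 7*l*(-7))) = (-185 + l)*(l + (-½ - 49*l)) = (-185 + l)*(-½ - 48*l))
√(d(-49) + 2921) = √((185/2 - 48*(-49)² + (17759/2)*(-49)) + 2921) = √((185/2 - 48*2401 - 870191/2) + 2921) = √((185/2 - 115248 - 870191/2) + 2921) = √(-550251 + 2921) = √(-547330) = 7*I*√11170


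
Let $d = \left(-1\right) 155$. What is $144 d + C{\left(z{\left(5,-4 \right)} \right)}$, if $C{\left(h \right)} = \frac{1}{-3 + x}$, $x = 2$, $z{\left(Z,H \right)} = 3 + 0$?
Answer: $-22321$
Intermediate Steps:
$z{\left(Z,H \right)} = 3$
$C{\left(h \right)} = -1$ ($C{\left(h \right)} = \frac{1}{-3 + 2} = \frac{1}{-1} = -1$)
$d = -155$
$144 d + C{\left(z{\left(5,-4 \right)} \right)} = 144 \left(-155\right) - 1 = -22320 - 1 = -22321$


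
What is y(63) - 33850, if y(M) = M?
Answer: -33787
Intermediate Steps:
y(63) - 33850 = 63 - 33850 = -33787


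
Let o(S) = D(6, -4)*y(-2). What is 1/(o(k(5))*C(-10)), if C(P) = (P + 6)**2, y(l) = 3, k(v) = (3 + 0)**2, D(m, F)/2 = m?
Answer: 1/576 ≈ 0.0017361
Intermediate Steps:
D(m, F) = 2*m
k(v) = 9 (k(v) = 3**2 = 9)
C(P) = (6 + P)**2
o(S) = 36 (o(S) = (2*6)*3 = 12*3 = 36)
1/(o(k(5))*C(-10)) = 1/(36*(6 - 10)**2) = 1/(36*(-4)**2) = 1/(36*16) = 1/576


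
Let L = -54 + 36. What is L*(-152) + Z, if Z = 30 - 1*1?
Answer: 2765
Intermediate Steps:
Z = 29 (Z = 30 - 1 = 29)
L = -18
L*(-152) + Z = -18*(-152) + 29 = 2736 + 29 = 2765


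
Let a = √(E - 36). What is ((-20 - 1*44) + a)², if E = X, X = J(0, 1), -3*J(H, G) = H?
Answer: 4060 - 768*I ≈ 4060.0 - 768.0*I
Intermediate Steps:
J(H, G) = -H/3
X = 0 (X = -⅓*0 = 0)
E = 0
a = 6*I (a = √(0 - 36) = √(-36) = 6*I ≈ 6.0*I)
((-20 - 1*44) + a)² = ((-20 - 1*44) + 6*I)² = ((-20 - 44) + 6*I)² = (-64 + 6*I)²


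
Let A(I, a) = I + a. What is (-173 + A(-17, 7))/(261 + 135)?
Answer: -61/132 ≈ -0.46212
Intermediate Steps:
(-173 + A(-17, 7))/(261 + 135) = (-173 + (-17 + 7))/(261 + 135) = (-173 - 10)/396 = -183*1/396 = -61/132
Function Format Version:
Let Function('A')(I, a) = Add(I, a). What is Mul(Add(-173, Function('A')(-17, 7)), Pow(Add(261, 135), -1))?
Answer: Rational(-61, 132) ≈ -0.46212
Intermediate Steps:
Mul(Add(-173, Function('A')(-17, 7)), Pow(Add(261, 135), -1)) = Mul(Add(-173, Add(-17, 7)), Pow(Add(261, 135), -1)) = Mul(Add(-173, -10), Pow(396, -1)) = Mul(-183, Rational(1, 396)) = Rational(-61, 132)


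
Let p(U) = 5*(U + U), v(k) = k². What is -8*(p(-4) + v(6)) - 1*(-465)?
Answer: 497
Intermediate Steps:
p(U) = 10*U (p(U) = 5*(2*U) = 10*U)
-8*(p(-4) + v(6)) - 1*(-465) = -8*(10*(-4) + 6²) - 1*(-465) = -8*(-40 + 36) + 465 = -8*(-4) + 465 = 32 + 465 = 497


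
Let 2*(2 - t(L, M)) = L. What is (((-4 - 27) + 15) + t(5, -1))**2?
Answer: 1089/4 ≈ 272.25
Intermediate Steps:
t(L, M) = 2 - L/2
(((-4 - 27) + 15) + t(5, -1))**2 = (((-4 - 27) + 15) + (2 - 1/2*5))**2 = ((-31 + 15) + (2 - 5/2))**2 = (-16 - 1/2)**2 = (-33/2)**2 = 1089/4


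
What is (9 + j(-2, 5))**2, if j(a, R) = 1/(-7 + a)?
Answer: 6400/81 ≈ 79.012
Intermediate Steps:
(9 + j(-2, 5))**2 = (9 + 1/(-7 - 2))**2 = (9 + 1/(-9))**2 = (9 - 1/9)**2 = (80/9)**2 = 6400/81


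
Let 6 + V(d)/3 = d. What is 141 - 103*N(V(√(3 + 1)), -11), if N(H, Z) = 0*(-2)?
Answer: 141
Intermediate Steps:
V(d) = -18 + 3*d
N(H, Z) = 0
141 - 103*N(V(√(3 + 1)), -11) = 141 - 103*0 = 141 + 0 = 141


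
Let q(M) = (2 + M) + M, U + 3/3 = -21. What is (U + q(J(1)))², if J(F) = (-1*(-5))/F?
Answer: 100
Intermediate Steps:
U = -22 (U = -1 - 21 = -22)
J(F) = 5/F
q(M) = 2 + 2*M
(U + q(J(1)))² = (-22 + (2 + 2*(5/1)))² = (-22 + (2 + 2*(5*1)))² = (-22 + (2 + 2*5))² = (-22 + (2 + 10))² = (-22 + 12)² = (-10)² = 100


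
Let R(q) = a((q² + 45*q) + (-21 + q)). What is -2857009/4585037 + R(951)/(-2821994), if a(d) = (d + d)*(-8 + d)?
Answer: -4121655765528002089/6469473451889 ≈ -6.3709e+5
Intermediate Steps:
a(d) = 2*d*(-8 + d) (a(d) = (2*d)*(-8 + d) = 2*d*(-8 + d))
R(q) = 2*(-29 + q² + 46*q)*(-21 + q² + 46*q) (R(q) = 2*((q² + 45*q) + (-21 + q))*(-8 + ((q² + 45*q) + (-21 + q))) = 2*(-21 + q² + 46*q)*(-8 + (-21 + q² + 46*q)) = 2*(-21 + q² + 46*q)*(-29 + q² + 46*q) = 2*(-29 + q² + 46*q)*(-21 + q² + 46*q))
-2857009/4585037 + R(951)/(-2821994) = -2857009/4585037 + (2*(-29 + 951² + 46*951)*(-21 + 951² + 46*951))/(-2821994) = -2857009*1/4585037 + (2*(-29 + 904401 + 43746)*(-21 + 904401 + 43746))*(-1/2821994) = -2857009/4585037 + (2*948118*948126)*(-1/2821994) = -2857009/4585037 + 1797870653736*(-1/2821994) = -2857009/4585037 - 898935326868/1410997 = -4121655765528002089/6469473451889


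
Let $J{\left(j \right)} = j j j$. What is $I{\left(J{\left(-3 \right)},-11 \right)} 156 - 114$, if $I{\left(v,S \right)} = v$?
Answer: $-4326$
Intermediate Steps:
$J{\left(j \right)} = j^{3}$ ($J{\left(j \right)} = j^{2} j = j^{3}$)
$I{\left(J{\left(-3 \right)},-11 \right)} 156 - 114 = \left(-3\right)^{3} \cdot 156 - 114 = \left(-27\right) 156 - 114 = -4212 - 114 = -4326$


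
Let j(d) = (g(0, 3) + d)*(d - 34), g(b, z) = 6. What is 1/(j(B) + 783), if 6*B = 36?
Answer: 1/447 ≈ 0.0022371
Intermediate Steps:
B = 6 (B = (⅙)*36 = 6)
j(d) = (-34 + d)*(6 + d) (j(d) = (6 + d)*(d - 34) = (6 + d)*(-34 + d) = (-34 + d)*(6 + d))
1/(j(B) + 783) = 1/((-204 + 6² - 28*6) + 783) = 1/((-204 + 36 - 168) + 783) = 1/(-336 + 783) = 1/447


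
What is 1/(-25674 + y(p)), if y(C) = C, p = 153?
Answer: -1/25521 ≈ -3.9183e-5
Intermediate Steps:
1/(-25674 + y(p)) = 1/(-25674 + 153) = 1/(-25521) = -1/25521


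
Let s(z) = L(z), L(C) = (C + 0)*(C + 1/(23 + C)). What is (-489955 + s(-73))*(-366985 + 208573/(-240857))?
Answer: 1070912582757449493/6021425 ≈ 1.7785e+11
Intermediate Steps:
L(C) = C*(C + 1/(23 + C))
s(z) = z*(1 + z² + 23*z)/(23 + z)
(-489955 + s(-73))*(-366985 + 208573/(-240857)) = (-489955 - 73*(1 + (-73)² + 23*(-73))/(23 - 73))*(-366985 + 208573/(-240857)) = (-489955 - 73*(1 + 5329 - 1679)/(-50))*(-366985 + 208573*(-1/240857)) = (-489955 - 73*(-1/50)*3651)*(-366985 - 208573/240857) = (-489955 + 266523/50)*(-88391114718/240857) = -24231227/50*(-88391114718/240857) = 1070912582757449493/6021425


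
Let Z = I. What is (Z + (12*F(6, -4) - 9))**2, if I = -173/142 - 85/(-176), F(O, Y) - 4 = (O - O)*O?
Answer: 228632204025/156150016 ≈ 1464.2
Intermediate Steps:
F(O, Y) = 4 (F(O, Y) = 4 + (O - O)*O = 4 + 0*O = 4 + 0 = 4)
I = -9189/12496 (I = -173*1/142 - 85*(-1/176) = -173/142 + 85/176 = -9189/12496 ≈ -0.73536)
Z = -9189/12496 ≈ -0.73536
(Z + (12*F(6, -4) - 9))**2 = (-9189/12496 + (12*4 - 9))**2 = (-9189/12496 + (48 - 9))**2 = (-9189/12496 + 39)**2 = (478155/12496)**2 = 228632204025/156150016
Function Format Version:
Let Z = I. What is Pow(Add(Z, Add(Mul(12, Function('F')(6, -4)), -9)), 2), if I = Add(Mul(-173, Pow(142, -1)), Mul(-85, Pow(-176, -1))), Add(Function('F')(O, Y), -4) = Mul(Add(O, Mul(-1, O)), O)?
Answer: Rational(228632204025, 156150016) ≈ 1464.2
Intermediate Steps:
Function('F')(O, Y) = 4 (Function('F')(O, Y) = Add(4, Mul(Add(O, Mul(-1, O)), O)) = Add(4, Mul(0, O)) = Add(4, 0) = 4)
I = Rational(-9189, 12496) (I = Add(Mul(-173, Rational(1, 142)), Mul(-85, Rational(-1, 176))) = Add(Rational(-173, 142), Rational(85, 176)) = Rational(-9189, 12496) ≈ -0.73536)
Z = Rational(-9189, 12496) ≈ -0.73536
Pow(Add(Z, Add(Mul(12, Function('F')(6, -4)), -9)), 2) = Pow(Add(Rational(-9189, 12496), Add(Mul(12, 4), -9)), 2) = Pow(Add(Rational(-9189, 12496), Add(48, -9)), 2) = Pow(Add(Rational(-9189, 12496), 39), 2) = Pow(Rational(478155, 12496), 2) = Rational(228632204025, 156150016)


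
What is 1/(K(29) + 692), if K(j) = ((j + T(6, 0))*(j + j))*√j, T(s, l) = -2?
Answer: -173/17659865 + 783*√29/35319730 ≈ 0.00010959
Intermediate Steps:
K(j) = 2*j^(3/2)*(-2 + j) (K(j) = ((j - 2)*(j + j))*√j = ((-2 + j)*(2*j))*√j = (2*j*(-2 + j))*√j = 2*j^(3/2)*(-2 + j))
1/(K(29) + 692) = 1/(2*29^(3/2)*(-2 + 29) + 692) = 1/(2*(29*√29)*27 + 692) = 1/(1566*√29 + 692) = 1/(692 + 1566*√29)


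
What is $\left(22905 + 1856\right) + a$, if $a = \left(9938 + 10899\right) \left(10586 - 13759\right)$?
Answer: $-66091040$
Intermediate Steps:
$a = -66115801$ ($a = 20837 \left(-3173\right) = -66115801$)
$\left(22905 + 1856\right) + a = \left(22905 + 1856\right) - 66115801 = 24761 - 66115801 = -66091040$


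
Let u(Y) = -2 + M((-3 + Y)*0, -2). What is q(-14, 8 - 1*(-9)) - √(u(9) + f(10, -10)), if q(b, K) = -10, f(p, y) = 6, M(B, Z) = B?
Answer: -12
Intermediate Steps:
u(Y) = -2 (u(Y) = -2 + (-3 + Y)*0 = -2 + 0 = -2)
q(-14, 8 - 1*(-9)) - √(u(9) + f(10, -10)) = -10 - √(-2 + 6) = -10 - √4 = -10 - 1*2 = -10 - 2 = -12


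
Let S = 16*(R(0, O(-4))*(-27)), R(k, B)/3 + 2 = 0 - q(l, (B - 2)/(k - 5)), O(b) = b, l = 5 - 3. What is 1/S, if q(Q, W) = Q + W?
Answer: 5/33696 ≈ 0.00014839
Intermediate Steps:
l = 2
R(k, B) = -12 - 3*(-2 + B)/(-5 + k) (R(k, B) = -6 + 3*(0 - (2 + (B - 2)/(k - 5))) = -6 + 3*(0 - (2 + (-2 + B)/(-5 + k))) = -6 + 3*(0 + (-2 - (-2 + B)/(-5 + k))) = -6 + 3*(-2 - (-2 + B)/(-5 + k)) = -6 + (-6 - 3*(-2 + B)/(-5 + k)) = -12 - 3*(-2 + B)/(-5 + k))
S = 33696/5 (S = 16*((3*(22 - 1*(-4) - 4*0)/(-5 + 0))*(-27)) = 16*((3*(22 + 4 + 0)/(-5))*(-27)) = 16*((3*(-1/5)*26)*(-27)) = 16*(-78/5*(-27)) = 16*(2106/5) = 33696/5 ≈ 6739.2)
1/S = 1/(33696/5) = 5/33696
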